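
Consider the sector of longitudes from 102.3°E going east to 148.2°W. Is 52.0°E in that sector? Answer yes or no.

No

Band width going east from +102.3° to -148.2°: ((-148.2 − 102.3) mod 360) = 109.5°.
Offset of +52.0° east of the west edge: ((52.0 − 102.3) mod 360) = 309.7°.
309.7° > 109.5° ⇒ outside.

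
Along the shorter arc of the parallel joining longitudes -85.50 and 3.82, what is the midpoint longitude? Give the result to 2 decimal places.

Signed shortest Δλ from -85.50° to +3.82° is +89.32°.
Midpoint longitude = -85.50° + (+89.32°)/2 = -85.50° + 44.66° = -40.84°.

-40.84°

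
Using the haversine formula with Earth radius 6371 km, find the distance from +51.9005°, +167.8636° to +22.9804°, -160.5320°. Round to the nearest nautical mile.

2265 nmi

Δλ = -160.5320 − 167.8636 = -328.3956°; wrapped into (−180°, 180°]: 31.6044°.
Δφ = 22.9804 − 51.9005 = -28.9201°.
a = sin²(Δφ/2) + cos φ₁ · cos φ₂ · sin²(Δλ/2) = 0.104478.
c = 2·atan2(√a, √(1−a)) = 0.65828 rad → d = 6371·c ≈ 4193.92 km ≈ 2264.54 nmi.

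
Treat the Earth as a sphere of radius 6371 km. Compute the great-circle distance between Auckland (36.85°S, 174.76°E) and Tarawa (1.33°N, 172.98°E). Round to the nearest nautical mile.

Δλ = 172.98 − 174.76 = -1.78°.
Δφ = 1.33 − -36.85 = 38.18°.
a = sin²(Δφ/2) + cos φ₁ · cos φ₂ · sin²(Δλ/2) = 0.107157.
c = 2·atan2(√a, √(1−a)) = 0.66699 rad → d = 6371·c ≈ 4249.40 km ≈ 2294.49 nmi.

2294 nmi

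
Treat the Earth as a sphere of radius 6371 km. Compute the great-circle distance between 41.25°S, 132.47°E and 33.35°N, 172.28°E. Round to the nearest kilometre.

Δλ = 172.28 − 132.47 = 39.81°.
Δφ = 33.35 − -41.25 = 74.60°.
a = sin²(Δφ/2) + cos φ₁ · cos φ₂ · sin²(Δλ/2) = 0.440020.
c = 2·atan2(√a, √(1−a)) = 1.45055 rad → d = 6371·c ≈ 9241.43 km.

9241 km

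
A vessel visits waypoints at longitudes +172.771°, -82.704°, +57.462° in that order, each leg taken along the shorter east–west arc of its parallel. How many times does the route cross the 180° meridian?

1

Leg 1: +172.771° → -82.704°, shortest Δλ = 104.525° (east) — crosses 180°.
Leg 2: -82.704° → +57.462°, shortest Δλ = 140.166° (east) — does not cross 180°.
Total crossings: 1.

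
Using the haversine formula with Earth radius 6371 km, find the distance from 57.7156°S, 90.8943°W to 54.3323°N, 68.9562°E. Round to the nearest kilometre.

18713 km

Δλ = 68.9562 − -90.8943 = 159.8505°.
Δφ = 54.3323 − -57.7156 = 112.0479°.
a = sin²(Δφ/2) + cos φ₁ · cos φ₂ · sin²(Δλ/2) = 0.989598.
c = 2·atan2(√a, √(1−a)) = 2.93726 rad → d = 6371·c ≈ 18713.27 km.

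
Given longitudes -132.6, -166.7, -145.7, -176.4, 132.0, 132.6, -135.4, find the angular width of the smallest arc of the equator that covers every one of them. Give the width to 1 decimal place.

95.4°

Sort the longitudes: -176.4°, -166.7°, -145.7°, -135.4°, -132.6°, +132.0°, +132.6°.
Eastward gaps between consecutive values (wrapping around): 9.7°, 21.0°, 10.3°, 2.8°, 264.6°, 0.6°, 51.0°.
Largest gap = 264.6° ⇒ minimal covering band is its complement: 360° − 264.6° = 95.4°.
Band runs from +132.0° eastward to -132.6°, crossing the antimeridian.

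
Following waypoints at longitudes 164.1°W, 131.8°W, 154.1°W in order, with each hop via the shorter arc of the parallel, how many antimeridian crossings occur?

Leg 1: -164.1° → -131.8°, shortest Δλ = 32.3° (east) — does not cross 180°.
Leg 2: -131.8° → -154.1°, shortest Δλ = -22.3° (west) — does not cross 180°.
Total crossings: 0.

0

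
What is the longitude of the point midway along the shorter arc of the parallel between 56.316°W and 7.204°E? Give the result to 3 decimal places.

Signed shortest Δλ from -56.316° to +7.204° is +63.520°.
Midpoint longitude = -56.316° + (+63.520°)/2 = -56.316° + 31.760° = -24.556°.

24.556°W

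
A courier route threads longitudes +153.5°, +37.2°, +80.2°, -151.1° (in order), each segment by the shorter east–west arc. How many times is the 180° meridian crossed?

1

Leg 1: +153.5° → +37.2°, shortest Δλ = -116.3° (west) — does not cross 180°.
Leg 2: +37.2° → +80.2°, shortest Δλ = 43.0° (east) — does not cross 180°.
Leg 3: +80.2° → -151.1°, shortest Δλ = 128.7° (east) — crosses 180°.
Total crossings: 1.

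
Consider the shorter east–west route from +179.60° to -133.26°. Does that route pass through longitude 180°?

Naïve |-133.26 − 179.60| = 312.86° > 180°, so the shorter arc goes the other way round — across 180°.
Signed shortest Δλ = ((-133.26 − 179.60 + 180) mod 360) − 180 = 47.14°.
Going east by 47.14° from +179.60° passes through 180° before reaching -133.26°.

Yes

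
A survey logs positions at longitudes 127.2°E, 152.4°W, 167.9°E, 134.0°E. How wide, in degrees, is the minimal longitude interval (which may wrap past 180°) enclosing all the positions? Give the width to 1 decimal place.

80.4°

Sort the longitudes: -152.4°, +127.2°, +134.0°, +167.9°.
Eastward gaps between consecutive values (wrapping around): 279.6°, 6.8°, 33.9°, 39.7°.
Largest gap = 279.6° ⇒ minimal covering band is its complement: 360° − 279.6° = 80.4°.
Band runs from +127.2° eastward to -152.4°, crossing the antimeridian.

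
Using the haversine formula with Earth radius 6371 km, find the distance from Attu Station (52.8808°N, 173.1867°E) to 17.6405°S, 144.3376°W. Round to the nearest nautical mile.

Δλ = -144.3376 − 173.1867 = -317.5243°; wrapped into (−180°, 180°]: 42.4757°.
Δφ = -17.6405 − 52.8808 = -70.5213°.
a = sin²(Δφ/2) + cos φ₁ · cos φ₂ · sin²(Δλ/2) = 0.408735.
c = 2·atan2(√a, √(1−a)) = 1.38724 rad → d = 6371·c ≈ 8838.09 km ≈ 4772.19 nmi.

4772 nmi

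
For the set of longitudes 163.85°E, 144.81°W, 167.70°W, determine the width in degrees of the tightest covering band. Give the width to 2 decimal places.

51.34°

Sort the longitudes: -167.70°, -144.81°, +163.85°.
Eastward gaps between consecutive values (wrapping around): 22.89°, 308.66°, 28.45°.
Largest gap = 308.66° ⇒ minimal covering band is its complement: 360° − 308.66° = 51.34°.
Band runs from +163.85° eastward to -144.81°, crossing the antimeridian.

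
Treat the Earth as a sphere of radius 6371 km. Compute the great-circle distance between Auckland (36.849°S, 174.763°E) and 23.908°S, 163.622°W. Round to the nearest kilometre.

Δλ = -163.622 − 174.763 = -338.385°; wrapped into (−180°, 180°]: 21.615°.
Δφ = -23.908 − -36.849 = 12.941°.
a = sin²(Δφ/2) + cos φ₁ · cos φ₂ · sin²(Δλ/2) = 0.038421.
c = 2·atan2(√a, √(1−a)) = 0.39458 rad → d = 6371·c ≈ 2513.87 km.

2514 km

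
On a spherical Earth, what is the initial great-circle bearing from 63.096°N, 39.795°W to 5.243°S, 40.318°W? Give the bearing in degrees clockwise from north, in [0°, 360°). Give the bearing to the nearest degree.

Δλ = -40.318 − -39.795 = -0.523°.
θ = atan2( sin Δλ · cos φ₂ , cos φ₁ · sin φ₂ − sin φ₁ · cos φ₂ · cos Δλ )
  = atan2(-0.00909, -0.92935) = -179.440° → normalised to [0°, 360°): 180.560°.

181°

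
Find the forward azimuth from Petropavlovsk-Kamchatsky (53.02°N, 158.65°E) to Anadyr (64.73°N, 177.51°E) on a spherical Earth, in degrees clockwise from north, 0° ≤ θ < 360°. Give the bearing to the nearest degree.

Δλ = 177.51 − 158.65 = 18.86°.
θ = atan2( sin Δλ · cos φ₂ , cos φ₁ · sin φ₂ − sin φ₁ · cos φ₂ · cos Δλ )
  = atan2(0.13799, 0.22127) = 31.950° → normalised to [0°, 360°): 31.950°.

32°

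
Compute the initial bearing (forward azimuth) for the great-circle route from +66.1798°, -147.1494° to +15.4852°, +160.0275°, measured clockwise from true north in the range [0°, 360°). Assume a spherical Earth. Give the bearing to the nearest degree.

241°

Δλ = 160.0275 − -147.1494 = 307.1769°; wrapped into (−180°, 180°]: -52.8231°.
θ = atan2( sin Δλ · cos φ₂ , cos φ₁ · sin φ₂ − sin φ₁ · cos φ₂ · cos Δλ )
  = atan2(-0.76785, -0.42491) = -118.959° → normalised to [0°, 360°): 241.041°.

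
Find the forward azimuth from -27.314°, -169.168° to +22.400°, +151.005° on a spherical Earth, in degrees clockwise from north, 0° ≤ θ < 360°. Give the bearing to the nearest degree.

Δλ = 151.005 − -169.168 = 320.173°; wrapped into (−180°, 180°]: -39.827°.
θ = atan2( sin Δλ · cos φ₂ , cos φ₁ · sin φ₂ − sin φ₁ · cos φ₂ · cos Δλ )
  = atan2(-0.59215, 0.66439) = -41.709° → normalised to [0°, 360°): 318.291°.

318°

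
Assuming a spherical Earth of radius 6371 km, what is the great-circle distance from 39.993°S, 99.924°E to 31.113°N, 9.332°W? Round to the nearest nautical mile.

7400 nmi

Δλ = -9.332 − 99.924 = -109.256°.
Δφ = 31.113 − -39.993 = 71.106°.
a = sin²(Δφ/2) + cos φ₁ · cos φ₂ · sin²(Δλ/2) = 0.774206.
c = 2·atan2(√a, √(1−a)) = 2.15126 rad → d = 6371·c ≈ 13705.68 km ≈ 7400.47 nmi.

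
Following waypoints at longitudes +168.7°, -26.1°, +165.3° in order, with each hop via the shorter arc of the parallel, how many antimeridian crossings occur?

Leg 1: +168.7° → -26.1°, shortest Δλ = 165.2° (east) — crosses 180°.
Leg 2: -26.1° → +165.3°, shortest Δλ = -168.6° (west) — crosses 180°.
Total crossings: 2.

2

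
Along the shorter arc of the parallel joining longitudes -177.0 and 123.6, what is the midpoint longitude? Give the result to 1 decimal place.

+153.3°

Signed shortest Δλ from -177.0° to +123.6° is -59.4°.
Midpoint longitude = -177.0° + (-59.4°)/2 = -177.0° − 29.7° = -206.7°.
Normalise into (−180°, 180°]: +153.3°.
(The naïve average (-177.0 + +123.6)/2 = -26.7° is on the wrong side of the globe.)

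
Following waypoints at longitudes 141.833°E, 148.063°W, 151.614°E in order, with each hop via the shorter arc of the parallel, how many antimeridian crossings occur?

Leg 1: +141.833° → -148.063°, shortest Δλ = 70.104° (east) — crosses 180°.
Leg 2: -148.063° → +151.614°, shortest Δλ = -60.323° (west) — crosses 180°.
Total crossings: 2.

2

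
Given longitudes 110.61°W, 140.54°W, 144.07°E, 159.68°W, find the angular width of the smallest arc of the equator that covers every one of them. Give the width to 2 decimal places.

Sort the longitudes: -159.68°, -140.54°, -110.61°, +144.07°.
Eastward gaps between consecutive values (wrapping around): 19.14°, 29.93°, 254.68°, 56.25°.
Largest gap = 254.68° ⇒ minimal covering band is its complement: 360° − 254.68° = 105.32°.
Band runs from +144.07° eastward to -110.61°, crossing the antimeridian.

105.32°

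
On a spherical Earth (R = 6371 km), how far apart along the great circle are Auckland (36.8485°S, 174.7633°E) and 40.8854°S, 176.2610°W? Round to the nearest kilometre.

Δλ = -176.2610 − 174.7633 = -351.0243°; wrapped into (−180°, 180°]: 8.9757°.
Δφ = -40.8854 − -36.8485 = -4.0369°.
a = sin²(Δφ/2) + cos φ₁ · cos φ₂ · sin²(Δλ/2) = 0.004945.
c = 2·atan2(√a, √(1−a)) = 0.14075 rad → d = 6371·c ≈ 896.74 km.

897 km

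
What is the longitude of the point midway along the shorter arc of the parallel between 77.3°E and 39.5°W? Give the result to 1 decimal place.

Signed shortest Δλ from +77.3° to -39.5° is -116.8°.
Midpoint longitude = +77.3° + (-116.8°)/2 = +77.3° − 58.4° = +18.9°.

18.9°E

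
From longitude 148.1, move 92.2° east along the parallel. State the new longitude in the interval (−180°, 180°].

-119.7°

Start at +148.1°; shift +92.2° → +240.3°.
+240.3° lies outside (−180°, 180°]; subtract 360° → -119.7°.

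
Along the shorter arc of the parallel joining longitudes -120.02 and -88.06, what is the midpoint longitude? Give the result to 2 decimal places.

-104.04°

Signed shortest Δλ from -120.02° to -88.06° is +31.96°.
Midpoint longitude = -120.02° + (+31.96°)/2 = -120.02° + 15.98° = -104.04°.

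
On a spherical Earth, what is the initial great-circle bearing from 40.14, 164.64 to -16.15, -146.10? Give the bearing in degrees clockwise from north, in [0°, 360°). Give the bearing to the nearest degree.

130°

Δλ = -146.10 − 164.64 = -310.74°; wrapped into (−180°, 180°]: 49.26°.
θ = atan2( sin Δλ · cos φ₂ , cos φ₁ · sin φ₂ − sin φ₁ · cos φ₂ · cos Δλ )
  = atan2(0.72778, -0.61676) = 130.280° → normalised to [0°, 360°): 130.280°.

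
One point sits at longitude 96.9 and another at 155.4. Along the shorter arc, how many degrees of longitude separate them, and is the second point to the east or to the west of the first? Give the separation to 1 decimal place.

Raw difference: 155.4 − 96.9 = 58.5°.
Normalise into (−180°, 180°]: 58.5° stays 58.5°.
Positive ⇒ the second point lies to the east; separation 58.5°.

58.5° east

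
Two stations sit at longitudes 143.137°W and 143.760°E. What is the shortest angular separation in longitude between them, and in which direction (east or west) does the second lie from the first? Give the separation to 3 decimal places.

73.103° west

Raw difference: 143.760 − -143.137 = 286.897°.
Normalise into (−180°, 180°]: 286.897° − 360° = -73.103°.
Negative ⇒ the second point lies to the west; separation 73.103°.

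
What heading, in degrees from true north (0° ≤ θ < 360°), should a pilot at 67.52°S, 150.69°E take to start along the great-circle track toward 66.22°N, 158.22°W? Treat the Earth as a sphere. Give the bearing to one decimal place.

28.3°

Δλ = -158.22 − 150.69 = -308.91°; wrapped into (−180°, 180°]: 51.09°.
θ = atan2( sin Δλ · cos φ₂ , cos φ₁ · sin φ₂ − sin φ₁ · cos φ₂ · cos Δλ )
  = atan2(0.31376, 0.58392) = 28.251° → normalised to [0°, 360°): 28.251°.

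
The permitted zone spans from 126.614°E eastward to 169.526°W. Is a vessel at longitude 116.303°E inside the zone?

No

Band width going east from +126.614° to -169.526°: ((-169.526 − 126.614) mod 360) = 63.860°.
Offset of +116.303° east of the west edge: ((116.303 − 126.614) mod 360) = 349.689°.
349.689° > 63.860° ⇒ outside.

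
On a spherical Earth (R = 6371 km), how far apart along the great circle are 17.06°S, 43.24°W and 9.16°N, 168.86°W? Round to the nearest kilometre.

Δλ = -168.86 − -43.24 = -125.62°.
Δφ = 9.16 − -17.06 = 26.22°.
a = sin²(Δφ/2) + cos φ₁ · cos φ₂ · sin²(Δλ/2) = 0.798191.
c = 2·atan2(√a, √(1−a)) = 2.20978 rad → d = 6371·c ≈ 14078.53 km.

14079 km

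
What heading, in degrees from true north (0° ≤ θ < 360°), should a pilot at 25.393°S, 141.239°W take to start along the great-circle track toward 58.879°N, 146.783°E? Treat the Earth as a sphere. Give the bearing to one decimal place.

Δλ = 146.783 − -141.239 = 288.022°; wrapped into (−180°, 180°]: -71.978°.
θ = atan2( sin Δλ · cos φ₂ , cos φ₁ · sin φ₂ − sin φ₁ · cos φ₂ · cos Δλ )
  = atan2(-0.49149, 0.84194) = -30.275° → normalised to [0°, 360°): 329.725°.

329.7°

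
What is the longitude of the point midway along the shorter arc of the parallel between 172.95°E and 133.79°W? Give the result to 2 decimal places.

160.42°W

Signed shortest Δλ from +172.95° to -133.79° is +53.26°.
Midpoint longitude = +172.95° + (+53.26°)/2 = +172.95° + 26.63° = +199.58°.
Normalise into (−180°, 180°]: -160.42°.
(The naïve average (+172.95 + -133.79)/2 = 19.58° is on the wrong side of the globe.)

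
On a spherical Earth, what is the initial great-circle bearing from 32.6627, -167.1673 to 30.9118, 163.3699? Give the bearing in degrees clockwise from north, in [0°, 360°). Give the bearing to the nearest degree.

274°

Δλ = 163.3699 − -167.1673 = 330.5372°; wrapped into (−180°, 180°]: -29.4628°.
θ = atan2( sin Δλ · cos φ₂ , cos φ₁ · sin φ₂ − sin φ₁ · cos φ₂ · cos Δλ )
  = atan2(-0.42199, 0.02933) = -86.024° → normalised to [0°, 360°): 273.976°.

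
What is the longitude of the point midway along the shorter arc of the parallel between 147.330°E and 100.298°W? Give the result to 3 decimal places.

Signed shortest Δλ from +147.330° to -100.298° is +112.372°.
Midpoint longitude = +147.330° + (+112.372°)/2 = +147.330° + 56.186° = +203.516°.
Normalise into (−180°, 180°]: -156.484°.
(The naïve average (+147.330 + -100.298)/2 = 23.516° is on the wrong side of the globe.)

156.484°W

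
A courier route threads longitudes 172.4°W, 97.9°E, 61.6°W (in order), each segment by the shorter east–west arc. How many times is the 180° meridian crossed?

1

Leg 1: -172.4° → +97.9°, shortest Δλ = -89.7° (west) — crosses 180°.
Leg 2: +97.9° → -61.6°, shortest Δλ = -159.5° (west) — does not cross 180°.
Total crossings: 1.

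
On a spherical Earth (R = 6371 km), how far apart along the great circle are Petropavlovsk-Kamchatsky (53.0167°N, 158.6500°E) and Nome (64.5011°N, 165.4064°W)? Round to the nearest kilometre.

2386 km

Δλ = -165.4064 − 158.6500 = -324.0564°; wrapped into (−180°, 180°]: 35.9436°.
Δφ = 64.5011 − 53.0167 = 11.4844°.
a = sin²(Δφ/2) + cos φ₁ · cos φ₂ · sin²(Δλ/2) = 0.034666.
c = 2·atan2(√a, √(1−a)) = 0.37456 rad → d = 6371·c ≈ 2386.33 km.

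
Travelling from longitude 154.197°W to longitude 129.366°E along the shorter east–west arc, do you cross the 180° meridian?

Naïve |129.366 − -154.197| = 283.563° > 180°, so the shorter arc goes the other way round — across 180°.
Signed shortest Δλ = ((129.366 − -154.197 + 180) mod 360) − 180 = -76.437°.
Going west by 76.437° from -154.197° passes through 180° before reaching +129.366°.

Yes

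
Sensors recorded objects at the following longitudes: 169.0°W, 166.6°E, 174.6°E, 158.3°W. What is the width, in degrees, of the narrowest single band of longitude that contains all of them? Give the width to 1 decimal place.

Sort the longitudes: -169.0°, -158.3°, +166.6°, +174.6°.
Eastward gaps between consecutive values (wrapping around): 10.7°, 324.9°, 8.0°, 16.4°.
Largest gap = 324.9° ⇒ minimal covering band is its complement: 360° − 324.9° = 35.1°.
Band runs from +166.6° eastward to -158.3°, crossing the antimeridian.

35.1°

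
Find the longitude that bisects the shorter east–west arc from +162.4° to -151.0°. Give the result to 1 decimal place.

Signed shortest Δλ from +162.4° to -151.0° is +46.6°.
Midpoint longitude = +162.4° + (+46.6°)/2 = +162.4° + 23.3° = +185.7°.
Normalise into (−180°, 180°]: -174.3°.
(The naïve average (+162.4 + -151.0)/2 = 5.7° is on the wrong side of the globe.)

-174.3°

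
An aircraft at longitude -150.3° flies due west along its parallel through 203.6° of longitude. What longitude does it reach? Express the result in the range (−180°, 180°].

+6.1°

Start at -150.3°; shift −203.6° → -353.9°.
-353.9° lies outside (−180°, 180°]; add 360° → +6.1°.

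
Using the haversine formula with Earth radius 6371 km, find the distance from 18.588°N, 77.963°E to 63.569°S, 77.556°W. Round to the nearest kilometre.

14680 km

Δλ = -77.556 − 77.963 = -155.519°.
Δφ = -63.569 − 18.588 = -82.157°.
a = sin²(Δφ/2) + cos φ₁ · cos φ₂ · sin²(Δλ/2) = 0.834706.
c = 2·atan2(√a, √(1−a)) = 2.30421 rad → d = 6371·c ≈ 14680.14 km.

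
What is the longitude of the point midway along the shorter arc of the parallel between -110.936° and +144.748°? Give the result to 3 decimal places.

Signed shortest Δλ from -110.936° to +144.748° is -104.316°.
Midpoint longitude = -110.936° + (-104.316°)/2 = -110.936° − 52.158° = -163.094°.
(The naïve average (-110.936 + +144.748)/2 = 16.906° is on the wrong side of the globe.)

-163.094°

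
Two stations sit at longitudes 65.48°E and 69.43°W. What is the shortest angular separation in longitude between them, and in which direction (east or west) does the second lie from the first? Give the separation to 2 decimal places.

Raw difference: -69.43 − 65.48 = -134.91°.
Normalise into (−180°, 180°]: -134.91° stays -134.91°.
Negative ⇒ the second point lies to the west; separation 134.91°.

134.91° west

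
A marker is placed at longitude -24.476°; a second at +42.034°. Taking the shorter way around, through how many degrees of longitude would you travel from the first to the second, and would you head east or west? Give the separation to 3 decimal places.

Raw difference: 42.034 − -24.476 = 66.51°.
Normalise into (−180°, 180°]: 66.51° stays 66.51°.
Positive ⇒ the second point lies to the east; separation 66.510°.

66.510° east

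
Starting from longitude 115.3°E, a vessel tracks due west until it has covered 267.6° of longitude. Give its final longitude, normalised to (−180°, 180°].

Start at +115.3°; shift −267.6° → -152.3°.
-152.3° already lies in (−180°, 180°].

152.3°W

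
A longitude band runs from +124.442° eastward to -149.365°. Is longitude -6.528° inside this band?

No

Band width going east from +124.442° to -149.365°: ((-149.365 − 124.442) mod 360) = 86.193°.
Offset of -6.528° east of the west edge: ((-6.528 − 124.442) mod 360) = 229.030°.
229.030° > 86.193° ⇒ outside.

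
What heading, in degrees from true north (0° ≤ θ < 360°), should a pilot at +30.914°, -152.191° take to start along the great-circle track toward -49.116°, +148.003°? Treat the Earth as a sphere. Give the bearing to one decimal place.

Δλ = 148.003 − -152.191 = 300.194°; wrapped into (−180°, 180°]: -59.806°.
θ = atan2( sin Δλ · cos φ₂ , cos φ₁ · sin φ₂ − sin φ₁ · cos φ₂ · cos Δλ )
  = atan2(-0.56573, -0.81775) = -145.324° → normalised to [0°, 360°): 214.676°.

214.7°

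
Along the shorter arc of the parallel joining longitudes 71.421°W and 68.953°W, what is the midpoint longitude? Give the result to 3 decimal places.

Signed shortest Δλ from -71.421° to -68.953° is +2.468°.
Midpoint longitude = -71.421° + (+2.468°)/2 = -71.421° + 1.234° = -70.187°.

70.187°W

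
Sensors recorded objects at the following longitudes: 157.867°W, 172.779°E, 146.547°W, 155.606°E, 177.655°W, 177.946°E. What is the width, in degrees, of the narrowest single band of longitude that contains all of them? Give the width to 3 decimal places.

Sort the longitudes: -177.655°, -157.867°, -146.547°, +155.606°, +172.779°, +177.946°.
Eastward gaps between consecutive values (wrapping around): 19.788°, 11.320°, 302.153°, 17.173°, 5.167°, 4.399°.
Largest gap = 302.153° ⇒ minimal covering band is its complement: 360° − 302.153° = 57.847°.
Band runs from +155.606° eastward to -146.547°, crossing the antimeridian.

57.847°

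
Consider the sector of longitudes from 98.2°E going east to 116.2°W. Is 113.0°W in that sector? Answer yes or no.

No

Band width going east from +98.2° to -116.2°: ((-116.2 − 98.2) mod 360) = 145.6°.
Offset of -113.0° east of the west edge: ((-113.0 − 98.2) mod 360) = 148.8°.
148.8° > 145.6° ⇒ outside.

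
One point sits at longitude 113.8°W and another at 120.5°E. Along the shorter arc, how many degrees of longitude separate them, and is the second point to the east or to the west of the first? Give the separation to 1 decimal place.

Raw difference: 120.5 − -113.8 = 234.3°.
Normalise into (−180°, 180°]: 234.3° − 360° = -125.7°.
Negative ⇒ the second point lies to the west; separation 125.7°.

125.7° west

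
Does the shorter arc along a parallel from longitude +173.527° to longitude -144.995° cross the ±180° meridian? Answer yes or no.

Yes

Naïve |-144.995 − 173.527| = 318.522° > 180°, so the shorter arc goes the other way round — across 180°.
Signed shortest Δλ = ((-144.995 − 173.527 + 180) mod 360) − 180 = 41.478°.
Going east by 41.478° from +173.527° passes through 180° before reaching -144.995°.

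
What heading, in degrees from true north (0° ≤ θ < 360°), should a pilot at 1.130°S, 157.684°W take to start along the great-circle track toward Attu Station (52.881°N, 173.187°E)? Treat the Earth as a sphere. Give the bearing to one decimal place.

340.0°

Δλ = 173.187 − -157.684 = 330.871°; wrapped into (−180°, 180°]: -29.129°.
θ = atan2( sin Δλ · cos φ₂ , cos φ₁ · sin φ₂ − sin φ₁ · cos φ₂ · cos Δλ )
  = atan2(-0.29376, 0.80762) = -19.988° → normalised to [0°, 360°): 340.012°.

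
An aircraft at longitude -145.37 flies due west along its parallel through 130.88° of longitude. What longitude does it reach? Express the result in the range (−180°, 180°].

Start at -145.37°; shift −130.88° → -276.25°.
-276.25° lies outside (−180°, 180°]; add 360° → +83.75°.

+83.75°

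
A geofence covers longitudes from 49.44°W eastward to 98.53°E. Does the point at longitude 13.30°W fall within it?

Yes

Band width going east from -49.44° to +98.53°: ((98.53 − -49.44) mod 360) = 147.97°.
Offset of -13.30° east of the west edge: ((-13.30 − -49.44) mod 360) = 36.14°.
36.14° ≤ 147.97° ⇒ inside.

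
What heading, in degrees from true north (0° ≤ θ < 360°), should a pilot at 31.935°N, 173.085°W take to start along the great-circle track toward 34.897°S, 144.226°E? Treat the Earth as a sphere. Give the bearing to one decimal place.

214.7°

Δλ = 144.226 − -173.085 = 317.311°; wrapped into (−180°, 180°]: -42.689°.
θ = atan2( sin Δλ · cos φ₂ , cos φ₁ · sin φ₂ − sin φ₁ · cos φ₂ · cos Δλ )
  = atan2(-0.55610, -0.80441) = -145.343° → normalised to [0°, 360°): 214.657°.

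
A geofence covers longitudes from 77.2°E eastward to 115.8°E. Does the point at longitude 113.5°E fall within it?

Band width going east from +77.2° to +115.8°: ((115.8 − 77.2) mod 360) = 38.6°.
Offset of +113.5° east of the west edge: ((113.5 − 77.2) mod 360) = 36.3°.
36.3° ≤ 38.6° ⇒ inside.

Yes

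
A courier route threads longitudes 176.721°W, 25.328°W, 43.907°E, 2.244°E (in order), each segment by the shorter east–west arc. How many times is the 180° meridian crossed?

0

Leg 1: -176.721° → -25.328°, shortest Δλ = 151.393° (east) — does not cross 180°.
Leg 2: -25.328° → +43.907°, shortest Δλ = 69.235° (east) — does not cross 180°.
Leg 3: +43.907° → +2.244°, shortest Δλ = -41.663° (west) — does not cross 180°.
Total crossings: 0.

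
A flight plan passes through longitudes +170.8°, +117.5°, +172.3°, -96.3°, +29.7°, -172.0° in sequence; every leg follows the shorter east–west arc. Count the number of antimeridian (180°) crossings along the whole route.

Leg 1: +170.8° → +117.5°, shortest Δλ = -53.3° (west) — does not cross 180°.
Leg 2: +117.5° → +172.3°, shortest Δλ = 54.8° (east) — does not cross 180°.
Leg 3: +172.3° → -96.3°, shortest Δλ = 91.4° (east) — crosses 180°.
Leg 4: -96.3° → +29.7°, shortest Δλ = 126.0° (east) — does not cross 180°.
Leg 5: +29.7° → -172.0°, shortest Δλ = 158.3° (east) — crosses 180°.
Total crossings: 2.

2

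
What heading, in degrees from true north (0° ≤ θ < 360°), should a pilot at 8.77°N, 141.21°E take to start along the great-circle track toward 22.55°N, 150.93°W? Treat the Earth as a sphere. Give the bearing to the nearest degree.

69°

Δλ = -150.93 − 141.21 = -292.14°; wrapped into (−180°, 180°]: 67.86°.
θ = atan2( sin Δλ · cos φ₂ , cos φ₁ · sin φ₂ − sin φ₁ · cos φ₂ · cos Δλ )
  = atan2(0.85545, 0.32594) = 69.142° → normalised to [0°, 360°): 69.142°.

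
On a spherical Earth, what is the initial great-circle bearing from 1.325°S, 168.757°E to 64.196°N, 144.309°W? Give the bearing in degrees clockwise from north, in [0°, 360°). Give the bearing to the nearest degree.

Δλ = -144.309 − 168.757 = -313.066°; wrapped into (−180°, 180°]: 46.934°.
θ = atan2( sin Δλ · cos φ₂ , cos φ₁ · sin φ₂ − sin φ₁ · cos φ₂ · cos Δλ )
  = atan2(0.31801, 0.90692) = 19.323° → normalised to [0°, 360°): 19.323°.

19°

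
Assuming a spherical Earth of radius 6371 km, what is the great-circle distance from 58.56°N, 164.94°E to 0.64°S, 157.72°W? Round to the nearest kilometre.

Δλ = -157.72 − 164.94 = -322.66°; wrapped into (−180°, 180°]: 37.34°.
Δφ = -0.64 − 58.56 = -59.20°.
a = sin²(Δφ/2) + cos φ₁ · cos φ₂ · sin²(Δλ/2) = 0.297427.
c = 2·atan2(√a, √(1−a)) = 1.15366 rad → d = 6371·c ≈ 7349.95 km.

7350 km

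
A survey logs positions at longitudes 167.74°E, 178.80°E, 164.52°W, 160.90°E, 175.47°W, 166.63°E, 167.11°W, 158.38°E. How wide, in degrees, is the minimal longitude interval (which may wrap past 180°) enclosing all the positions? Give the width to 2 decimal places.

37.10°

Sort the longitudes: -175.47°, -167.11°, -164.52°, +158.38°, +160.90°, +166.63°, +167.74°, +178.80°.
Eastward gaps between consecutive values (wrapping around): 8.36°, 2.59°, 322.90°, 2.52°, 5.73°, 1.11°, 11.06°, 5.73°.
Largest gap = 322.90° ⇒ minimal covering band is its complement: 360° − 322.90° = 37.10°.
Band runs from +158.38° eastward to -164.52°, crossing the antimeridian.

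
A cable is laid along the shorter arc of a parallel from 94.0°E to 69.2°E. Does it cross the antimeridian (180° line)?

Signed shortest Δλ = ((69.2 − 94.0 + 180) mod 360) − 180 = -24.8°.
Going west by 24.8° from +94.0° reaches +69.2° without touching 180°.

No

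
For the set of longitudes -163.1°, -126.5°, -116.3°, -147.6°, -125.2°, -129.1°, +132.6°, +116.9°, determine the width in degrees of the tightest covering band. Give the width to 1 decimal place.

126.8°

Sort the longitudes: -163.1°, -147.6°, -129.1°, -126.5°, -125.2°, -116.3°, +116.9°, +132.6°.
Eastward gaps between consecutive values (wrapping around): 15.5°, 18.5°, 2.6°, 1.3°, 8.9°, 233.2°, 15.7°, 64.3°.
Largest gap = 233.2° ⇒ minimal covering band is its complement: 360° − 233.2° = 126.8°.
Band runs from +116.9° eastward to -116.3°, crossing the antimeridian.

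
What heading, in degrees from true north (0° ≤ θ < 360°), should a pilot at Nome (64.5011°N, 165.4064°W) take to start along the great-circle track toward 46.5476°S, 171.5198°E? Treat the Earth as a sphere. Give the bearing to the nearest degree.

Δλ = 171.5198 − -165.4064 = 336.9262°; wrapped into (−180°, 180°]: -23.0738°.
θ = atan2( sin Δλ · cos φ₂ , cos φ₁ · sin φ₂ − sin φ₁ · cos φ₂ · cos Δλ )
  = atan2(-0.26954, -0.88362) = -163.036° → normalised to [0°, 360°): 196.964°.

197°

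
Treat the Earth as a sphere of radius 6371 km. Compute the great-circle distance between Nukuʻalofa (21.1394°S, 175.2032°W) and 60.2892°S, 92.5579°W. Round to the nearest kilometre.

7576 km

Δλ = -92.5579 − -175.2032 = 82.6453°.
Δφ = -60.2892 − -21.1394 = -39.1498°.
a = sin²(Δφ/2) + cos φ₁ · cos φ₂ · sin²(Δλ/2) = 0.313798.
c = 2·atan2(√a, √(1−a)) = 1.18920 rad → d = 6371·c ≈ 7576.38 km.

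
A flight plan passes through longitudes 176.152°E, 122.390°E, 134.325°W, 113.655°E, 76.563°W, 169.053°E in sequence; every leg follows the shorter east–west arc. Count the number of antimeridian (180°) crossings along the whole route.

4

Leg 1: +176.152° → +122.390°, shortest Δλ = -53.762° (west) — does not cross 180°.
Leg 2: +122.390° → -134.325°, shortest Δλ = 103.285° (east) — crosses 180°.
Leg 3: -134.325° → +113.655°, shortest Δλ = -112.02° (west) — crosses 180°.
Leg 4: +113.655° → -76.563°, shortest Δλ = 169.782° (east) — crosses 180°.
Leg 5: -76.563° → +169.053°, shortest Δλ = -114.384° (west) — crosses 180°.
Total crossings: 4.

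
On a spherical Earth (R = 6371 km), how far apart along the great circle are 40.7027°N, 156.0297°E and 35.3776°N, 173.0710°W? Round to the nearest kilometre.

Δλ = -173.0710 − 156.0297 = -329.1007°; wrapped into (−180°, 180°]: 30.8993°.
Δφ = 35.3776 − 40.7027 = -5.3251°.
a = sin²(Δφ/2) + cos φ₁ · cos φ₂ · sin²(Δλ/2) = 0.046023.
c = 2·atan2(√a, √(1−a)) = 0.43242 rad → d = 6371·c ≈ 2754.94 km.

2755 km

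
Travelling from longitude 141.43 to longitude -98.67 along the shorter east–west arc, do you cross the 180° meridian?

Naïve |-98.67 − 141.43| = 240.1° > 180°, so the shorter arc goes the other way round — across 180°.
Signed shortest Δλ = ((-98.67 − 141.43 + 180) mod 360) − 180 = 119.9°.
Going east by 119.9° from +141.43° passes through 180° before reaching -98.67°.

Yes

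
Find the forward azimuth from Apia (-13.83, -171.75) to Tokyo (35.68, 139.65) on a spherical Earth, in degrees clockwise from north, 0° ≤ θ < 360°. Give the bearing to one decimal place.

Δλ = 139.65 − -171.75 = 311.40°; wrapped into (−180°, 180°]: -48.60°.
θ = atan2( sin Δλ · cos φ₂ , cos φ₁ · sin φ₂ − sin φ₁ · cos φ₂ · cos Δλ )
  = atan2(-0.60931, 0.69476) = -41.251° → normalised to [0°, 360°): 318.749°.

318.7°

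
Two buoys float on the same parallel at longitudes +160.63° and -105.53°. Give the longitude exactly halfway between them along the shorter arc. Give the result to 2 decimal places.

Signed shortest Δλ from +160.63° to -105.53° is +93.84°.
Midpoint longitude = +160.63° + (+93.84°)/2 = +160.63° + 46.92° = +207.55°.
Normalise into (−180°, 180°]: -152.45°.
(The naïve average (+160.63 + -105.53)/2 = 27.55° is on the wrong side of the globe.)

-152.45°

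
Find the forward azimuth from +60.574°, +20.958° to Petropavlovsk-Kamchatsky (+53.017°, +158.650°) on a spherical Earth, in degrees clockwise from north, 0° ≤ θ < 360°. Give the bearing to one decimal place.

Δλ = 158.650 − 20.958 = 137.692°.
θ = atan2( sin Δλ · cos φ₂ , cos φ₁ · sin φ₂ − sin φ₁ · cos φ₂ · cos Δλ )
  = atan2(0.40493, 0.77995) = 27.437° → normalised to [0°, 360°): 27.437°.

27.4°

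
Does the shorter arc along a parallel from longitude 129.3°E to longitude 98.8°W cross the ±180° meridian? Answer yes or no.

Naïve |-98.8 − 129.3| = 228.1° > 180°, so the shorter arc goes the other way round — across 180°.
Signed shortest Δλ = ((-98.8 − 129.3 + 180) mod 360) − 180 = 131.9°.
Going east by 131.9° from +129.3° passes through 180° before reaching -98.8°.

Yes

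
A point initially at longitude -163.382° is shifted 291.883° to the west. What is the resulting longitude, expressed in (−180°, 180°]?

Start at -163.382°; shift −291.883° → -455.265°.
-455.265° lies outside (−180°, 180°]; add 360° → -95.265°.

-95.265°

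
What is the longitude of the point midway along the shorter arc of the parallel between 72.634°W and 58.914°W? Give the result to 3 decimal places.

65.774°W

Signed shortest Δλ from -72.634° to -58.914° is +13.720°.
Midpoint longitude = -72.634° + (+13.720°)/2 = -72.634° + 6.860° = -65.774°.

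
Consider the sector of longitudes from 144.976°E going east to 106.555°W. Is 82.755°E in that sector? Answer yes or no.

No

Band width going east from +144.976° to -106.555°: ((-106.555 − 144.976) mod 360) = 108.469°.
Offset of +82.755° east of the west edge: ((82.755 − 144.976) mod 360) = 297.779°.
297.779° > 108.469° ⇒ outside.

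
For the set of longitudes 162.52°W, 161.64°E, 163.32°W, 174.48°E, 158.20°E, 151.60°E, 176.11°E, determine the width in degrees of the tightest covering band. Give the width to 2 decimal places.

Sort the longitudes: -163.32°, -162.52°, +151.60°, +158.20°, +161.64°, +174.48°, +176.11°.
Eastward gaps between consecutive values (wrapping around): 0.80°, 314.12°, 6.60°, 3.44°, 12.84°, 1.63°, 20.57°.
Largest gap = 314.12° ⇒ minimal covering band is its complement: 360° − 314.12° = 45.88°.
Band runs from +151.60° eastward to -162.52°, crossing the antimeridian.

45.88°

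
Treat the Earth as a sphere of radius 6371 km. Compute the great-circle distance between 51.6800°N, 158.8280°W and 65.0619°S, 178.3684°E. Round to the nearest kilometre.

13128 km

Δλ = 178.3684 − -158.8280 = 337.1964°; wrapped into (−180°, 180°]: -22.8036°.
Δφ = -65.0619 − 51.6800 = -116.7419°.
a = sin²(Δφ/2) + cos φ₁ · cos φ₂ · sin²(Δλ/2) = 0.735203.
c = 2·atan2(√a, √(1−a)) = 2.06055 rad → d = 6371·c ≈ 13127.75 km.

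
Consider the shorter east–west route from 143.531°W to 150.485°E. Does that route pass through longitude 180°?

Yes

Naïve |150.485 − -143.531| = 294.016° > 180°, so the shorter arc goes the other way round — across 180°.
Signed shortest Δλ = ((150.485 − -143.531 + 180) mod 360) − 180 = -65.984°.
Going west by 65.984° from -143.531° passes through 180° before reaching +150.485°.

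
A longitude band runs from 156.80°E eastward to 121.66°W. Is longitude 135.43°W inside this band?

Yes

Band width going east from +156.80° to -121.66°: ((-121.66 − 156.80) mod 360) = 81.54°.
Offset of -135.43° east of the west edge: ((-135.43 − 156.80) mod 360) = 67.77°.
67.77° ≤ 81.54° ⇒ inside.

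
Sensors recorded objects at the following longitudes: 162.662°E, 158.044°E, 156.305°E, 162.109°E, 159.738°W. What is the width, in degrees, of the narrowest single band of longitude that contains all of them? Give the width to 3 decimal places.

Sort the longitudes: -159.738°, +156.305°, +158.044°, +162.109°, +162.662°.
Eastward gaps between consecutive values (wrapping around): 316.043°, 1.739°, 4.065°, 0.553°, 37.600°.
Largest gap = 316.043° ⇒ minimal covering band is its complement: 360° − 316.043° = 43.957°.
Band runs from +156.305° eastward to -159.738°, crossing the antimeridian.

43.957°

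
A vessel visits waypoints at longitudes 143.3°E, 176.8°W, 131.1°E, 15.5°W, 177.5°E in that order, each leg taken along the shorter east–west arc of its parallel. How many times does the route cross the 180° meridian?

3

Leg 1: +143.3° → -176.8°, shortest Δλ = 39.9° (east) — crosses 180°.
Leg 2: -176.8° → +131.1°, shortest Δλ = -52.1° (west) — crosses 180°.
Leg 3: +131.1° → -15.5°, shortest Δλ = -146.6° (west) — does not cross 180°.
Leg 4: -15.5° → +177.5°, shortest Δλ = -167.0° (west) — crosses 180°.
Total crossings: 3.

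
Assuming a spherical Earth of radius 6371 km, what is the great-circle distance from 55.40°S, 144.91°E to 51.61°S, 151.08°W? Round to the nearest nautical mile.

2215 nmi

Δλ = -151.08 − 144.91 = -295.99°; wrapped into (−180°, 180°]: 64.01°.
Δφ = -51.61 − -55.40 = 3.79°.
a = sin²(Δφ/2) + cos φ₁ · cos φ₂ · sin²(Δλ/2) = 0.100147.
c = 2·atan2(√a, √(1−a)) = 0.64399 rad → d = 6371·c ≈ 4102.86 km ≈ 2215.37 nmi.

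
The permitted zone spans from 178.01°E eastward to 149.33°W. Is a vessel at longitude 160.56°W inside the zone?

Yes

Band width going east from +178.01° to -149.33°: ((-149.33 − 178.01) mod 360) = 32.66°.
Offset of -160.56° east of the west edge: ((-160.56 − 178.01) mod 360) = 21.43°.
21.43° ≤ 32.66° ⇒ inside.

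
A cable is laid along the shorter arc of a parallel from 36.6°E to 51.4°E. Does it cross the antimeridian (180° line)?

No

Signed shortest Δλ = ((51.4 − 36.6 + 180) mod 360) − 180 = 14.8°.
Going east by 14.8° from +36.6° reaches +51.4° without touching 180°.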